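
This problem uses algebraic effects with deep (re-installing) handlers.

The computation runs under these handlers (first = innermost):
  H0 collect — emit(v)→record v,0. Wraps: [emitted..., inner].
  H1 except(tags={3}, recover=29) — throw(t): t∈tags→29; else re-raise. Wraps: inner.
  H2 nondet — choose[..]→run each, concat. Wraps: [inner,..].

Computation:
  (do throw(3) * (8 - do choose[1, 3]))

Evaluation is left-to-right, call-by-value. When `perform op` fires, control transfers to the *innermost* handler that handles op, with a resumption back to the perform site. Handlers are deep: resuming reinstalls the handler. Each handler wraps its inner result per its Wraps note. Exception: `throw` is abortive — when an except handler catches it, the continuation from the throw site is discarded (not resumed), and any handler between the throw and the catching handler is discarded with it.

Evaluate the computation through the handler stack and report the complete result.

Evaluation trace:
throw(3) @ H1 caught ⇒ 29
H2 returns [29]
= [29]

Answer: [29]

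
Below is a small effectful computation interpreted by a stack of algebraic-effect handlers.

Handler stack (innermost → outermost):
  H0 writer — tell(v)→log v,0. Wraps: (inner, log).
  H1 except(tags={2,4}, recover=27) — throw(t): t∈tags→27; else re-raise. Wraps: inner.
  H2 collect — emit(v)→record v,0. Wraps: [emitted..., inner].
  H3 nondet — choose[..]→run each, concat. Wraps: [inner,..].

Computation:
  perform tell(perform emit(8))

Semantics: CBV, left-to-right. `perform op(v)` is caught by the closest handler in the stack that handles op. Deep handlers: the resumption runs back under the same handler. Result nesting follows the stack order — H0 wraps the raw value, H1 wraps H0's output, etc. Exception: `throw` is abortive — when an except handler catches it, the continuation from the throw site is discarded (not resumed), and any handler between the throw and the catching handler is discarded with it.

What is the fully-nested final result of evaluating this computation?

Working:
emit(8) @ H2 ⇒ out+=8
tell(0) @ H0 ⇒ log+=0
H0 returns (0, (0))
H1 returns (0, (0))
H2 returns [8, (0, (0))]
H3 returns [[8, (0, (0))]]
= [[8, (0, (0))]]

Answer: [[8, (0, (0))]]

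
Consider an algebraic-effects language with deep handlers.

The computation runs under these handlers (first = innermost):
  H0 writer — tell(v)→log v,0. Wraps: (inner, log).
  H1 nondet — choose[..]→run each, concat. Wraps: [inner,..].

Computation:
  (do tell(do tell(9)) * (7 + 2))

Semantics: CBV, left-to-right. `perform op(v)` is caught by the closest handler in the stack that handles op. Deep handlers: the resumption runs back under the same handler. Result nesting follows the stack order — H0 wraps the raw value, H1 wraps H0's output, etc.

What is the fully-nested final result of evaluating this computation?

Answer: [(0, (9, 0))]

Working:
tell(9) @ H0 ⇒ log+=9
tell(0) @ H0 ⇒ log+=0
H0 returns (0, (9, 0))
H1 returns [(0, (9, 0))]
= [(0, (9, 0))]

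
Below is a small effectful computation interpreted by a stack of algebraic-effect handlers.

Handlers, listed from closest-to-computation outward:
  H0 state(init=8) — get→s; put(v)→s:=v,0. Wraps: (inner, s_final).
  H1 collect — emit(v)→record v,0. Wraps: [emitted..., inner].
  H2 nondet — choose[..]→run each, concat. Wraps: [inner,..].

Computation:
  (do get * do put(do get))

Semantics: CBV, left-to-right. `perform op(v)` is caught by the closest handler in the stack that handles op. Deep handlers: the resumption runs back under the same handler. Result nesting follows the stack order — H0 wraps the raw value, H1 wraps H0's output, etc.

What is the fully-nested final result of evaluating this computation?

Evaluation trace:
get @ H0 ⇒ 8
get @ H0 ⇒ 8
put(8) @ H0 ⇒ s:=8
H0 returns (0, 8)
H1 returns [(0, 8)]
H2 returns [[(0, 8)]]
= [[(0, 8)]]

Answer: [[(0, 8)]]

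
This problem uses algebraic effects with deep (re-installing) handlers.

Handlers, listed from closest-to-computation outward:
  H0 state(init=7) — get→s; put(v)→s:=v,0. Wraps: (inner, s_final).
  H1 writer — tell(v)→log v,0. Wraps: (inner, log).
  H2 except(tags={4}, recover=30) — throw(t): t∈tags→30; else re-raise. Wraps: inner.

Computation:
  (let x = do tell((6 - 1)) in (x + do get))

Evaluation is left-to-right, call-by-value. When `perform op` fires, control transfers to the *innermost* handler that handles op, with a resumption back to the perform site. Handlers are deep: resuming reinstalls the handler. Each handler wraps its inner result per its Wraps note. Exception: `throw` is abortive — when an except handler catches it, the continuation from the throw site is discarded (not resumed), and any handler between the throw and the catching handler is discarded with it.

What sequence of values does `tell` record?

Answer: (5)

Step-by-step:
tell(5) @ H1 ⇒ log+=5
get @ H0 ⇒ 7
H0 returns (7, 7)
H1 returns ((7, 7), (5))
H2 returns ((7, 7), (5))
= ((7, 7), (5))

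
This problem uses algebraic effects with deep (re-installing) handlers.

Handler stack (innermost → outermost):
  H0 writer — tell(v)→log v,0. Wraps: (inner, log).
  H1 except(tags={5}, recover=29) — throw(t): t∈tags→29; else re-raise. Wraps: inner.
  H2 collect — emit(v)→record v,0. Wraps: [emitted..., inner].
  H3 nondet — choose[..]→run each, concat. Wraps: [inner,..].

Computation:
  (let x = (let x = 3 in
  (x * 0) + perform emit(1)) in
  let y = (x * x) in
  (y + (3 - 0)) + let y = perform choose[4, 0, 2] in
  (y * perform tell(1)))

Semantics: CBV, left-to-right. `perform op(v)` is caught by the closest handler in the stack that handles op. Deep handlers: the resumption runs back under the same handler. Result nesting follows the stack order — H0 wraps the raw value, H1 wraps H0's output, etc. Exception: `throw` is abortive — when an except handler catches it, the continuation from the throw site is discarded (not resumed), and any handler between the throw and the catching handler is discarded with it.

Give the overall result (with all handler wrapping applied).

Step-by-step:
emit(1) @ H2 ⇒ out+=1
choose[4, 0, 2] @ H3
  branch[0] choose=4:
    tell(1) @ H0 ⇒ log+=1
    H0 returns (3, (1))
    H1 returns (3, (1))
    H2 returns [1, (3, (1))]
    H3 returns [[1, (3, (1))]]
  branch[1] choose=0:
    tell(1) @ H0 ⇒ log+=1
    H0 returns (3, (1))
    H1 returns (3, (1))
    H2 returns [1, (3, (1))]
    H3 returns [[1, (3, (1))]]
  branch[2] choose=2:
    tell(1) @ H0 ⇒ log+=1
    H0 returns (3, (1))
    H1 returns (3, (1))
    H2 returns [1, (3, (1))]
    H3 returns [[1, (3, (1))]]
= [[1, (3, (1))], [1, (3, (1))], [1, (3, (1))]]

Answer: [[1, (3, (1))], [1, (3, (1))], [1, (3, (1))]]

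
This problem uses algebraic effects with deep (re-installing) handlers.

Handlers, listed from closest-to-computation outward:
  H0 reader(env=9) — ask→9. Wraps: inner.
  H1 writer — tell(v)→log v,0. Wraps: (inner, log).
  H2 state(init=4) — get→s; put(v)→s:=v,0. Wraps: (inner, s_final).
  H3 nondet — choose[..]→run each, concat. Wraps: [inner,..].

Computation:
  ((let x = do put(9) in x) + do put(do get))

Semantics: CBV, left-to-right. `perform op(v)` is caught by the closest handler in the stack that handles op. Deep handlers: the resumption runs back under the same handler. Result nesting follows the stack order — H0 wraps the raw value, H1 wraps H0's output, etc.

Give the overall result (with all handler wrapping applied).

Evaluation trace:
put(9) @ H2 ⇒ s:=9
get @ H2 ⇒ 9
put(9) @ H2 ⇒ s:=9
H0 returns 0
H1 returns (0, ())
H2 returns ((0, ()), 9)
H3 returns [((0, ()), 9)]
= [((0, ()), 9)]

Answer: [((0, ()), 9)]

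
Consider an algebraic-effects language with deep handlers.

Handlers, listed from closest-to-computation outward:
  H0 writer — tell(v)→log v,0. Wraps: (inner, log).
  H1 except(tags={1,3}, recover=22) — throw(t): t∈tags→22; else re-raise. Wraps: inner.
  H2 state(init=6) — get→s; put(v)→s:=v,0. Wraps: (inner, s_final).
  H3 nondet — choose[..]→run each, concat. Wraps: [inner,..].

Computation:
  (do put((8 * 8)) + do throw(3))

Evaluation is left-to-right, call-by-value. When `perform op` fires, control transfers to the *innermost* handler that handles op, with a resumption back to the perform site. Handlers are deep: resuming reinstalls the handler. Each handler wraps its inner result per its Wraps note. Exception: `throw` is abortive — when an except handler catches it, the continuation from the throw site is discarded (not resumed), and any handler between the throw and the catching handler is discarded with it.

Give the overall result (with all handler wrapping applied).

Answer: [(22, 64)]

Evaluation trace:
put(64) @ H2 ⇒ s:=64
throw(3) @ H1 caught ⇒ 22
H2 returns (22, 64)
H3 returns [(22, 64)]
= [(22, 64)]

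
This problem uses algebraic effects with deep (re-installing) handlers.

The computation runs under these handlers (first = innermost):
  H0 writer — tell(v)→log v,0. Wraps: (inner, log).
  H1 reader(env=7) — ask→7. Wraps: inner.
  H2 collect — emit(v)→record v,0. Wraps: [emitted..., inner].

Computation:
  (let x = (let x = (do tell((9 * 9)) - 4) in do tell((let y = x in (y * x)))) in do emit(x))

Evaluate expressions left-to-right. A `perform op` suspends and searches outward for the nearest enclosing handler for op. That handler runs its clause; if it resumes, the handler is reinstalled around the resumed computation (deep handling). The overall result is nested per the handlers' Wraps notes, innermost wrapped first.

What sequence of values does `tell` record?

Answer: (81, 16)

Evaluation trace:
tell(81) @ H0 ⇒ log+=81
tell(16) @ H0 ⇒ log+=16
emit(0) @ H2 ⇒ out+=0
H0 returns (0, (81, 16))
H1 returns (0, (81, 16))
H2 returns [0, (0, (81, 16))]
= [0, (0, (81, 16))]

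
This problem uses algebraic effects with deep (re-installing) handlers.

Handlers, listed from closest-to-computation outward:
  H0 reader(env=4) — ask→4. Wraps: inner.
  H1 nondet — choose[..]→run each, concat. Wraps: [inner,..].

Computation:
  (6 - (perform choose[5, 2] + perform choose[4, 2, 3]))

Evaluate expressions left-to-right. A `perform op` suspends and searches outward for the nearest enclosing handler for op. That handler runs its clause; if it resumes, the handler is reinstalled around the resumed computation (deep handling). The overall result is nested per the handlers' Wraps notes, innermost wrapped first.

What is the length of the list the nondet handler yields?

Answer: 6

Evaluation trace:
choose[5, 2] @ H1
  branch[0] choose=5:
    choose[4, 2, 3] @ H1
      branch[0] choose=4:
        H0 returns -3
        H1 returns [-3]
      branch[1] choose=2:
        H0 returns -1
        H1 returns [-1]
      branch[2] choose=3:
        H0 returns -2
        H1 returns [-2]
  branch[1] choose=2:
    choose[4, 2, 3] @ H1
      branch[0] choose=4:
        H0 returns 0
        H1 returns [0]
      branch[1] choose=2:
        H0 returns 2
        H1 returns [2]
      branch[2] choose=3:
        H0 returns 1
        H1 returns [1]
= [-3, -1, -2, 0, 2, 1]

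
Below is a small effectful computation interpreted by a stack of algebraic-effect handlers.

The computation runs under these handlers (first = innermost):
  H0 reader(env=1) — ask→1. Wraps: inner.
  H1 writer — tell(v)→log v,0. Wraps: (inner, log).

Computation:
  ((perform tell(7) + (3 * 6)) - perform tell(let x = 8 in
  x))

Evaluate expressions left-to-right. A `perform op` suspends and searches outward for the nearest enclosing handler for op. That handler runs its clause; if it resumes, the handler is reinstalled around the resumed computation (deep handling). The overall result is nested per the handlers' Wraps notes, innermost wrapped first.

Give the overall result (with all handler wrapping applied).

Step-by-step:
tell(7) @ H1 ⇒ log+=7
tell(8) @ H1 ⇒ log+=8
H0 returns 18
H1 returns (18, (7, 8))
= (18, (7, 8))

Answer: (18, (7, 8))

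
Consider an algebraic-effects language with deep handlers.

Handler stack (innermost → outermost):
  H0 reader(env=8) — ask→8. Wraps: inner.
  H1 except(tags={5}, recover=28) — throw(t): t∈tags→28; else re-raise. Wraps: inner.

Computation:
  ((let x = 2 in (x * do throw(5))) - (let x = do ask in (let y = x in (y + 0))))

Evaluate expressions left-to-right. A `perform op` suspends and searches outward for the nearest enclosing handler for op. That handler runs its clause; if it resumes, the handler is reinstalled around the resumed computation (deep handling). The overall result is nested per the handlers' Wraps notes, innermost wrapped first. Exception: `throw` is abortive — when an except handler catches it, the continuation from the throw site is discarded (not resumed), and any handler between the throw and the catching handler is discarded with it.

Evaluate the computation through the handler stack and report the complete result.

Answer: 28

Evaluation trace:
throw(5) @ H1 caught ⇒ 28
= 28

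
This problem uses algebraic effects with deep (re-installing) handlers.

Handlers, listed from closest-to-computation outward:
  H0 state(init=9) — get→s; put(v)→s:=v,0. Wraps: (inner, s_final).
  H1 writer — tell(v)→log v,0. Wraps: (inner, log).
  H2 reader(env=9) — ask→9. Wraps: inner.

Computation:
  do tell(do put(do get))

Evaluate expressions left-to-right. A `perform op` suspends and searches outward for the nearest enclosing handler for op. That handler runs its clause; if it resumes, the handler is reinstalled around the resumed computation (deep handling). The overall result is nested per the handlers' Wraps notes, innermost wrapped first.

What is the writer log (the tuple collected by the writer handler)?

Working:
get @ H0 ⇒ 9
put(9) @ H0 ⇒ s:=9
tell(0) @ H1 ⇒ log+=0
H0 returns (0, 9)
H1 returns ((0, 9), (0))
H2 returns ((0, 9), (0))
= ((0, 9), (0))

Answer: (0)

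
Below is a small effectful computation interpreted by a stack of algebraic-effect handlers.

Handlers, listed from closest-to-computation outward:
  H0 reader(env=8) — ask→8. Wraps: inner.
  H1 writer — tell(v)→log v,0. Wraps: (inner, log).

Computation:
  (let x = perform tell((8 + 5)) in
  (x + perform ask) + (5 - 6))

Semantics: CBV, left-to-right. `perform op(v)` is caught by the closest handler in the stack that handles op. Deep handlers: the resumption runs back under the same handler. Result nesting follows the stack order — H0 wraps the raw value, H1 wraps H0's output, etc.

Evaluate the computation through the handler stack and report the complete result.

Answer: (7, (13))

Working:
tell(13) @ H1 ⇒ log+=13
ask @ H0 ⇒ 8
H0 returns 7
H1 returns (7, (13))
= (7, (13))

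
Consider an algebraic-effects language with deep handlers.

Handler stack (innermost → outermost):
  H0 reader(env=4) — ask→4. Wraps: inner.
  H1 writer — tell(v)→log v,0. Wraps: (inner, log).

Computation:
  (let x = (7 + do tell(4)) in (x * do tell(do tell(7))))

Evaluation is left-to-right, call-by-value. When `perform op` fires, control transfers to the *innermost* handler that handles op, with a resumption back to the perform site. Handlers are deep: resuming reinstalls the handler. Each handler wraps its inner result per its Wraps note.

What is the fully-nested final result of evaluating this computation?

Answer: (0, (4, 7, 0))

Evaluation trace:
tell(4) @ H1 ⇒ log+=4
tell(7) @ H1 ⇒ log+=7
tell(0) @ H1 ⇒ log+=0
H0 returns 0
H1 returns (0, (4, 7, 0))
= (0, (4, 7, 0))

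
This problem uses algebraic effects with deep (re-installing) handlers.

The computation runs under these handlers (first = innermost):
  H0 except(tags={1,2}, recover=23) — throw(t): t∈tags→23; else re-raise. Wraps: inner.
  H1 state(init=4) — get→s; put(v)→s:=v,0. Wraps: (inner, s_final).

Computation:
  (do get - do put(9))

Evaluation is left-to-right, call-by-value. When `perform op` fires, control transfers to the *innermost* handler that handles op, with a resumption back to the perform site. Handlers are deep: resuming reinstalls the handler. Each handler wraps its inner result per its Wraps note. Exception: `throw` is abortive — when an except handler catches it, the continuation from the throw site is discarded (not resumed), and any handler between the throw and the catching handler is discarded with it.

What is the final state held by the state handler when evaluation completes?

Answer: 9

Step-by-step:
get @ H1 ⇒ 4
put(9) @ H1 ⇒ s:=9
H0 returns 4
H1 returns (4, 9)
= (4, 9)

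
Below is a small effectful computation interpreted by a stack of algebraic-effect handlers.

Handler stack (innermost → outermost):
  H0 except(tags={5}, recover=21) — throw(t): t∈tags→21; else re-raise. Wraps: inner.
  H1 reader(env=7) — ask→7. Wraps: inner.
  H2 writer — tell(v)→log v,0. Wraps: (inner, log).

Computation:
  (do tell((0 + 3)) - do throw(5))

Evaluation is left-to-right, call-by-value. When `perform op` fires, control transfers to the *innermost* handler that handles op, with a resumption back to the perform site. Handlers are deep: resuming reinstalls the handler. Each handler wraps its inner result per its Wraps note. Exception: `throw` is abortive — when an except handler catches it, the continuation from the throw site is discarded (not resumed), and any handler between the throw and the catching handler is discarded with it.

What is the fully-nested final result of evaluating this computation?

Answer: (21, (3))

Working:
tell(3) @ H2 ⇒ log+=3
throw(5) @ H0 caught ⇒ 21
H1 returns 21
H2 returns (21, (3))
= (21, (3))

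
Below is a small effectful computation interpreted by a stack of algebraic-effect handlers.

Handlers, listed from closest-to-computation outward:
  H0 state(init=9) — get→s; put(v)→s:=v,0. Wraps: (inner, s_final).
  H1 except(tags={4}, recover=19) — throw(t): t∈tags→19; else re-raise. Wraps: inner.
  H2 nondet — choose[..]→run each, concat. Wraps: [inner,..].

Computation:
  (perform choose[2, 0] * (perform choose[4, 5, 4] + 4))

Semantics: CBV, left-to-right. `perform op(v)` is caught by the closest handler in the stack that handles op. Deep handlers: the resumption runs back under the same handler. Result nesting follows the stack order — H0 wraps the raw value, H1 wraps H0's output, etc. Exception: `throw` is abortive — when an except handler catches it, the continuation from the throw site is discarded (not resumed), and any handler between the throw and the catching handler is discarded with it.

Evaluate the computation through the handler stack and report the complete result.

Answer: [(16, 9), (18, 9), (16, 9), (0, 9), (0, 9), (0, 9)]

Evaluation trace:
choose[2, 0] @ H2
  branch[0] choose=2:
    choose[4, 5, 4] @ H2
      branch[0] choose=4:
        H0 returns (16, 9)
        H1 returns (16, 9)
        H2 returns [(16, 9)]
      branch[1] choose=5:
        H0 returns (18, 9)
        H1 returns (18, 9)
        H2 returns [(18, 9)]
      branch[2] choose=4:
        H0 returns (16, 9)
        H1 returns (16, 9)
        H2 returns [(16, 9)]
  branch[1] choose=0:
    choose[4, 5, 4] @ H2
      branch[0] choose=4:
        H0 returns (0, 9)
        H1 returns (0, 9)
        H2 returns [(0, 9)]
      branch[1] choose=5:
        H0 returns (0, 9)
        H1 returns (0, 9)
        H2 returns [(0, 9)]
      branch[2] choose=4:
        H0 returns (0, 9)
        H1 returns (0, 9)
        H2 returns [(0, 9)]
= [(16, 9), (18, 9), (16, 9), (0, 9), (0, 9), (0, 9)]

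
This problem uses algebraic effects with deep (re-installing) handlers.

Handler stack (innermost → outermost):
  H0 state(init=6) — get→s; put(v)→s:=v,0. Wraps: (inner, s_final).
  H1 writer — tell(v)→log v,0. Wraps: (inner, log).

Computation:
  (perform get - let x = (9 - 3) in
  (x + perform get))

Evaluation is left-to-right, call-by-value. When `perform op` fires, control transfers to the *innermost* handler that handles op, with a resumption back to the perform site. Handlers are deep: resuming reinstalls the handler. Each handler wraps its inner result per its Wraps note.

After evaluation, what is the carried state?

Answer: 6

Working:
get @ H0 ⇒ 6
get @ H0 ⇒ 6
H0 returns (-6, 6)
H1 returns ((-6, 6), ())
= ((-6, 6), ())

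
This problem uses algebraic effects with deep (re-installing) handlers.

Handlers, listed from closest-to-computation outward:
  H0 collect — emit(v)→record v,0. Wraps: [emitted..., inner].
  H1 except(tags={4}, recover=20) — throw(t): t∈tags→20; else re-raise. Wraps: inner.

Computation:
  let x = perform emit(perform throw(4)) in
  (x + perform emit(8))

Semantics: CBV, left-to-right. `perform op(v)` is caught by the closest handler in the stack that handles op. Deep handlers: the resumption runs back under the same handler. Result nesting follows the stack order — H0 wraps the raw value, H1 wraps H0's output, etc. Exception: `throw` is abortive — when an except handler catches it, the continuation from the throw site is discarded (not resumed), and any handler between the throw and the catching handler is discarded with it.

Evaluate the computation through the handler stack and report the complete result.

Step-by-step:
throw(4) @ H1 caught ⇒ 20
= 20

Answer: 20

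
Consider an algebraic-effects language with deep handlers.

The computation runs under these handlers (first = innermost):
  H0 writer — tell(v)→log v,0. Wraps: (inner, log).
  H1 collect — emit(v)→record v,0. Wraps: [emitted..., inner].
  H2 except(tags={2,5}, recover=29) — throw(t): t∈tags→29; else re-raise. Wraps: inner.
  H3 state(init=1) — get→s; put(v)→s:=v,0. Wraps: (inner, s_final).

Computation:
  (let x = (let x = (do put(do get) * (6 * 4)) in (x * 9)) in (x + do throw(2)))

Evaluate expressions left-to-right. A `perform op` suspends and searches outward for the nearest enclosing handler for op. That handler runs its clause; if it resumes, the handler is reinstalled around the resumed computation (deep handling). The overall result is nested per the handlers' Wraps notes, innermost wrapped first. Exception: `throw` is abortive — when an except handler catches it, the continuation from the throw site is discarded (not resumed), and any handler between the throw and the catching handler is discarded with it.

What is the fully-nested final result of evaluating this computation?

Working:
get @ H3 ⇒ 1
put(1) @ H3 ⇒ s:=1
throw(2) @ H2 caught ⇒ 29
H3 returns (29, 1)
= (29, 1)

Answer: (29, 1)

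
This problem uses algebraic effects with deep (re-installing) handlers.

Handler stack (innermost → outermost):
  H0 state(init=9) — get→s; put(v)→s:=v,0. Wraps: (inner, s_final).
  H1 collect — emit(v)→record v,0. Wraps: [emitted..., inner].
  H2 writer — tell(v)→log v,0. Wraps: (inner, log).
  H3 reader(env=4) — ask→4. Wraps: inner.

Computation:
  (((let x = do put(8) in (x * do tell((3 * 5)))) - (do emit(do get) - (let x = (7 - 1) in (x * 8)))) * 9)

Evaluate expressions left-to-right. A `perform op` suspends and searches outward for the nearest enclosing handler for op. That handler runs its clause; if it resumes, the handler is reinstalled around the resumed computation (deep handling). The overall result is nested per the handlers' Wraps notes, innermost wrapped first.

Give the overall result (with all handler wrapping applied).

Step-by-step:
put(8) @ H0 ⇒ s:=8
tell(15) @ H2 ⇒ log+=15
get @ H0 ⇒ 8
emit(8) @ H1 ⇒ out+=8
H0 returns (432, 8)
H1 returns [8, (432, 8)]
H2 returns ([8, (432, 8)], (15))
H3 returns ([8, (432, 8)], (15))
= ([8, (432, 8)], (15))

Answer: ([8, (432, 8)], (15))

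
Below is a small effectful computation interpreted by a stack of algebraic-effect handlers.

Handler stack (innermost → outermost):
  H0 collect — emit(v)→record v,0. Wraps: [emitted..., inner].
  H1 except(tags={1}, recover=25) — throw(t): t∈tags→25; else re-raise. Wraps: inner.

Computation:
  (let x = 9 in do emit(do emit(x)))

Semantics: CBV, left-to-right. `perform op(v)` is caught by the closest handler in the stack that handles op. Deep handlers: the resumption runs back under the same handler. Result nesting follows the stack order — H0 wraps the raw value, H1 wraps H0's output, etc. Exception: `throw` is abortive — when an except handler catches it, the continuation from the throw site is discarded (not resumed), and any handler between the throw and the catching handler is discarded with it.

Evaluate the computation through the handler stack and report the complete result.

Step-by-step:
emit(9) @ H0 ⇒ out+=9
emit(0) @ H0 ⇒ out+=0
H0 returns [9, 0, 0]
H1 returns [9, 0, 0]
= [9, 0, 0]

Answer: [9, 0, 0]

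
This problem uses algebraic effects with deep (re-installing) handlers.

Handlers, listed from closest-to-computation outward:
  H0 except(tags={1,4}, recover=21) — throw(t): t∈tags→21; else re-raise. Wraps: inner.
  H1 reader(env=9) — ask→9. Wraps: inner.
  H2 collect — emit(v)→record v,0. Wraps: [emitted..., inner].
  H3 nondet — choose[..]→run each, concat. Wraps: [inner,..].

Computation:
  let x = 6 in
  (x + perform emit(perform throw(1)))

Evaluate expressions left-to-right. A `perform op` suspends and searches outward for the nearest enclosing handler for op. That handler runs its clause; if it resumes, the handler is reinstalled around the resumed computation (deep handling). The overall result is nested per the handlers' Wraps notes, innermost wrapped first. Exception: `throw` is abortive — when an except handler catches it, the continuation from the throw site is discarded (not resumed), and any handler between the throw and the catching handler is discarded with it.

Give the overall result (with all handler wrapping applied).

Answer: [[21]]

Evaluation trace:
throw(1) @ H0 caught ⇒ 21
H1 returns 21
H2 returns [21]
H3 returns [[21]]
= [[21]]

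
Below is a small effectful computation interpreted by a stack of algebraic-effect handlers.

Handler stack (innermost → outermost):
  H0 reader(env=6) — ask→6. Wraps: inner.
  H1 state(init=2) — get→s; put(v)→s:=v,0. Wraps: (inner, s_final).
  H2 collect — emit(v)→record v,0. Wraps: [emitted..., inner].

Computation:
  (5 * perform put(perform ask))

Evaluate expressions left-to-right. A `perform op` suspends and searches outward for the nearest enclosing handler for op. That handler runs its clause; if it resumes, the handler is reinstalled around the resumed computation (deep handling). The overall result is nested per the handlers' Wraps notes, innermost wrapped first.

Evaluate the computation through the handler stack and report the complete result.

Working:
ask @ H0 ⇒ 6
put(6) @ H1 ⇒ s:=6
H0 returns 0
H1 returns (0, 6)
H2 returns [(0, 6)]
= [(0, 6)]

Answer: [(0, 6)]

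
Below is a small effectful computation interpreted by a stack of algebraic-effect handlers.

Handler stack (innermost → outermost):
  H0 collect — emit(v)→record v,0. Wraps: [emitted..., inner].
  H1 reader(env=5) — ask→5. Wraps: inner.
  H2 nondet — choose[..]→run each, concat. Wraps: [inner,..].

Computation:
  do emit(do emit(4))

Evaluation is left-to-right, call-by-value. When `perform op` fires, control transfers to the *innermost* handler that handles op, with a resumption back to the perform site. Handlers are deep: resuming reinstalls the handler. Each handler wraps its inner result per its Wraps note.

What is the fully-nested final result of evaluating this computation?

Answer: [[4, 0, 0]]

Step-by-step:
emit(4) @ H0 ⇒ out+=4
emit(0) @ H0 ⇒ out+=0
H0 returns [4, 0, 0]
H1 returns [4, 0, 0]
H2 returns [[4, 0, 0]]
= [[4, 0, 0]]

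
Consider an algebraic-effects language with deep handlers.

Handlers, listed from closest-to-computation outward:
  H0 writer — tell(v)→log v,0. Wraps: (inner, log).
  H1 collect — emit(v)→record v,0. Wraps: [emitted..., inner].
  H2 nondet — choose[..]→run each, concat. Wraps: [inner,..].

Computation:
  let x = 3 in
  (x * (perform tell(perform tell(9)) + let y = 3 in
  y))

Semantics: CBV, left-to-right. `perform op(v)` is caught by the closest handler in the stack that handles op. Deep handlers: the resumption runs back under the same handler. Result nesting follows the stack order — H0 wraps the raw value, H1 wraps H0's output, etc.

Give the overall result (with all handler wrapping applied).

Working:
tell(9) @ H0 ⇒ log+=9
tell(0) @ H0 ⇒ log+=0
H0 returns (9, (9, 0))
H1 returns [(9, (9, 0))]
H2 returns [[(9, (9, 0))]]
= [[(9, (9, 0))]]

Answer: [[(9, (9, 0))]]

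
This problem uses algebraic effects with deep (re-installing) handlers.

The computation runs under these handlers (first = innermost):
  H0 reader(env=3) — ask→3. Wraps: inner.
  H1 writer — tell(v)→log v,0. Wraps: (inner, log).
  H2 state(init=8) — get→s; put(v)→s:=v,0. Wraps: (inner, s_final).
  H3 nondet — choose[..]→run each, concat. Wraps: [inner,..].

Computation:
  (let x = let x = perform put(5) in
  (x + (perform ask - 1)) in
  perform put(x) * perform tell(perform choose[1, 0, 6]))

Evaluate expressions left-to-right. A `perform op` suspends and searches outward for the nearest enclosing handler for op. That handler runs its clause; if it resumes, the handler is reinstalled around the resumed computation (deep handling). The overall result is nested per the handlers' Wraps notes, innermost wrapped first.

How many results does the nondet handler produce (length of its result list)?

Step-by-step:
put(5) @ H2 ⇒ s:=5
ask @ H0 ⇒ 3
put(2) @ H2 ⇒ s:=2
choose[1, 0, 6] @ H3
  branch[0] choose=1:
    tell(1) @ H1 ⇒ log+=1
    H0 returns 0
    H1 returns (0, (1))
    H2 returns ((0, (1)), 2)
    H3 returns [((0, (1)), 2)]
  branch[1] choose=0:
    tell(0) @ H1 ⇒ log+=0
    H0 returns 0
    H1 returns (0, (0))
    H2 returns ((0, (0)), 2)
    H3 returns [((0, (0)), 2)]
  branch[2] choose=6:
    tell(6) @ H1 ⇒ log+=6
    H0 returns 0
    H1 returns (0, (6))
    H2 returns ((0, (6)), 2)
    H3 returns [((0, (6)), 2)]
= [((0, (1)), 2), ((0, (0)), 2), ((0, (6)), 2)]

Answer: 3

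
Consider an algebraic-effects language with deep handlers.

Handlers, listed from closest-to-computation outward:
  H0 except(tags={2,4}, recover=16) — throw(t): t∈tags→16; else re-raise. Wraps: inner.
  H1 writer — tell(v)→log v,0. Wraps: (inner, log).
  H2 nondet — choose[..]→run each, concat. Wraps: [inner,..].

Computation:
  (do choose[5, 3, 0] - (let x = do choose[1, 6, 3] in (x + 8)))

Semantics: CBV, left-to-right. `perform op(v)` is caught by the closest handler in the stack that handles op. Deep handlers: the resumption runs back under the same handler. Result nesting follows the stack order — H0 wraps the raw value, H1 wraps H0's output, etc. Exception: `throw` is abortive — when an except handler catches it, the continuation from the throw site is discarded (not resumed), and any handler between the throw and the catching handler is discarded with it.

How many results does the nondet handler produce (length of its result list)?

Answer: 9

Evaluation trace:
choose[5, 3, 0] @ H2
  branch[0] choose=5:
    choose[1, 6, 3] @ H2
      branch[0] choose=1:
        H0 returns -4
        H1 returns (-4, ())
        H2 returns [(-4, ())]
      branch[1] choose=6:
        H0 returns -9
        H1 returns (-9, ())
        H2 returns [(-9, ())]
      branch[2] choose=3:
        H0 returns -6
        H1 returns (-6, ())
        H2 returns [(-6, ())]
  branch[1] choose=3:
    choose[1, 6, 3] @ H2
      branch[0] choose=1:
        H0 returns -6
        H1 returns (-6, ())
        H2 returns [(-6, ())]
      branch[1] choose=6:
        H0 returns -11
        H1 returns (-11, ())
        H2 returns [(-11, ())]
      branch[2] choose=3:
        H0 returns -8
        H1 returns (-8, ())
        H2 returns [(-8, ())]
  branch[2] choose=0:
    choose[1, 6, 3] @ H2
      branch[0] choose=1:
        H0 returns -9
        H1 returns (-9, ())
        H2 returns [(-9, ())]
      branch[1] choose=6:
        H0 returns -14
        H1 returns (-14, ())
        H2 returns [(-14, ())]
      branch[2] choose=3:
        H0 returns -11
        H1 returns (-11, ())
        H2 returns [(-11, ())]
= [(-4, ()), (-9, ()), (-6, ()), (-6, ()), (-11, ()), (-8, ()), (-9, ()), (-14, ()), (-11, ())]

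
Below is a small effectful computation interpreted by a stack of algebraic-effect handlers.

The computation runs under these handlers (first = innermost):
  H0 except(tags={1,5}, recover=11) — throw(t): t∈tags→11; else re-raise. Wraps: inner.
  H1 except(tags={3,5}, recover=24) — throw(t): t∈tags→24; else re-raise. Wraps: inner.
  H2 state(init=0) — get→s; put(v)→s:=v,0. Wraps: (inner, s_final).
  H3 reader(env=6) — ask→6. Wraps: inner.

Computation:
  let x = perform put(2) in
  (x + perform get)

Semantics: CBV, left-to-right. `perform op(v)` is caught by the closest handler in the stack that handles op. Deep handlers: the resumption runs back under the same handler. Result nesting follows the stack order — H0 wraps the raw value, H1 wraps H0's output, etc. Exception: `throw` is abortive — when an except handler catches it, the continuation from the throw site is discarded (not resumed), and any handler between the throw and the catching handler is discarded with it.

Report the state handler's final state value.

Answer: 2

Evaluation trace:
put(2) @ H2 ⇒ s:=2
get @ H2 ⇒ 2
H0 returns 2
H1 returns 2
H2 returns (2, 2)
H3 returns (2, 2)
= (2, 2)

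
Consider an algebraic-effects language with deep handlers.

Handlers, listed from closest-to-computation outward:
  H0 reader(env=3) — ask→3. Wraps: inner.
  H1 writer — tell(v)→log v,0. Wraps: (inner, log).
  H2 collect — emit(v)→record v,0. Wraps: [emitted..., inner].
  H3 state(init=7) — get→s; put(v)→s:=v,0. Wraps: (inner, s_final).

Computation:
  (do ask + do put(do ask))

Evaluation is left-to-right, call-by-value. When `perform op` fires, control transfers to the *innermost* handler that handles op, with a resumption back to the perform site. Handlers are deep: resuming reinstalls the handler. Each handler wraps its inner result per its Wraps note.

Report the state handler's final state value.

Step-by-step:
ask @ H0 ⇒ 3
ask @ H0 ⇒ 3
put(3) @ H3 ⇒ s:=3
H0 returns 3
H1 returns (3, ())
H2 returns [(3, ())]
H3 returns ([(3, ())], 3)
= ([(3, ())], 3)

Answer: 3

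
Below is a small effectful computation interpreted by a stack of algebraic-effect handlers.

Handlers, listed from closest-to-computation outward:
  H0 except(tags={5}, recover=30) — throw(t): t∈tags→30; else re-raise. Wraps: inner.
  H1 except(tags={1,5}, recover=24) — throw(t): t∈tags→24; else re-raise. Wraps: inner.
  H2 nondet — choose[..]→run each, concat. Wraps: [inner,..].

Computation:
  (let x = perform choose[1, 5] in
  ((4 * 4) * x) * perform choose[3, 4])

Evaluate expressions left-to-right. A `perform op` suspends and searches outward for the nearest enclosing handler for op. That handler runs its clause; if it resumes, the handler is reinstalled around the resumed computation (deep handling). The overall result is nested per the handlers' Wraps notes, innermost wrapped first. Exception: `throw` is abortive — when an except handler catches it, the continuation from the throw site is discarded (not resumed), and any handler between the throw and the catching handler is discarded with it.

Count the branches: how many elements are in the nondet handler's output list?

Step-by-step:
choose[1, 5] @ H2
  branch[0] choose=1:
    choose[3, 4] @ H2
      branch[0] choose=3:
        H0 returns 48
        H1 returns 48
        H2 returns [48]
      branch[1] choose=4:
        H0 returns 64
        H1 returns 64
        H2 returns [64]
  branch[1] choose=5:
    choose[3, 4] @ H2
      branch[0] choose=3:
        H0 returns 240
        H1 returns 240
        H2 returns [240]
      branch[1] choose=4:
        H0 returns 320
        H1 returns 320
        H2 returns [320]
= [48, 64, 240, 320]

Answer: 4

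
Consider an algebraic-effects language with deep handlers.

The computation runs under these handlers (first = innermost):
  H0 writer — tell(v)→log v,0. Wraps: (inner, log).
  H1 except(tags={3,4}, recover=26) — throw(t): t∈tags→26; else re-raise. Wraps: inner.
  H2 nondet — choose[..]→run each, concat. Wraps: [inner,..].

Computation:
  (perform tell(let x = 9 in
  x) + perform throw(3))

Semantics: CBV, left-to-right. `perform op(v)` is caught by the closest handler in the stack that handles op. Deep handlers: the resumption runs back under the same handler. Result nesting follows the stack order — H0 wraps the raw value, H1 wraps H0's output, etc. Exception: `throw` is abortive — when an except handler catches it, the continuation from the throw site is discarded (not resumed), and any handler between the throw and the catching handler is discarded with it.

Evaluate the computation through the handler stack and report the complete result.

Step-by-step:
tell(9) @ H0 ⇒ log+=9
throw(3) @ H1 caught ⇒ 26
H2 returns [26]
= [26]

Answer: [26]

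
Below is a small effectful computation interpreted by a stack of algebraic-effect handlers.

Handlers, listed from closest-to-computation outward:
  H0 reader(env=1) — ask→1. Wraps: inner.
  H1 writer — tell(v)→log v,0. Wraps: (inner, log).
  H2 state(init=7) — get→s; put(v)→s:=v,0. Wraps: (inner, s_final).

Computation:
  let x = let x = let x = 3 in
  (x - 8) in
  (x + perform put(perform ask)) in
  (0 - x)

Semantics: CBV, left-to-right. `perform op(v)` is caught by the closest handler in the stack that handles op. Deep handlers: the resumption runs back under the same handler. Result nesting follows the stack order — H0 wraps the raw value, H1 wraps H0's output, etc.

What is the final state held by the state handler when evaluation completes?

Answer: 1

Working:
ask @ H0 ⇒ 1
put(1) @ H2 ⇒ s:=1
H0 returns 5
H1 returns (5, ())
H2 returns ((5, ()), 1)
= ((5, ()), 1)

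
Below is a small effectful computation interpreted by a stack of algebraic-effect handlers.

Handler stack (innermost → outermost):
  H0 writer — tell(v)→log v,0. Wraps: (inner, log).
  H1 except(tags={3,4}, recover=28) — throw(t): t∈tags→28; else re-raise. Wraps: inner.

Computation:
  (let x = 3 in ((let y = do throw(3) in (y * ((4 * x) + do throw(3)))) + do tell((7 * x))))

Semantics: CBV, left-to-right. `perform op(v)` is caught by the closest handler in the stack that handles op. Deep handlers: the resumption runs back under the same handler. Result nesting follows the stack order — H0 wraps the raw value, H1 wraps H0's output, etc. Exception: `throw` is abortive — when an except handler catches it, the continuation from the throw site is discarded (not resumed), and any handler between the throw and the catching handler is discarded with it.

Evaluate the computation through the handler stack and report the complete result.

Answer: 28

Step-by-step:
throw(3) @ H1 caught ⇒ 28
= 28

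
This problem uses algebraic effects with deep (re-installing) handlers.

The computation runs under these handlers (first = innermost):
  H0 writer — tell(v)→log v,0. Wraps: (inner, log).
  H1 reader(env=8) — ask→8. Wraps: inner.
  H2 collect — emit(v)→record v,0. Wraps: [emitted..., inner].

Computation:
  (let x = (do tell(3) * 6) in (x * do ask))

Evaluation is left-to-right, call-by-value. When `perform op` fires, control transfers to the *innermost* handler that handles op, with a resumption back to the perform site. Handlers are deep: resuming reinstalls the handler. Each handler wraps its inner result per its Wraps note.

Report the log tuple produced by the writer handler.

Evaluation trace:
tell(3) @ H0 ⇒ log+=3
ask @ H1 ⇒ 8
H0 returns (0, (3))
H1 returns (0, (3))
H2 returns [(0, (3))]
= [(0, (3))]

Answer: (3)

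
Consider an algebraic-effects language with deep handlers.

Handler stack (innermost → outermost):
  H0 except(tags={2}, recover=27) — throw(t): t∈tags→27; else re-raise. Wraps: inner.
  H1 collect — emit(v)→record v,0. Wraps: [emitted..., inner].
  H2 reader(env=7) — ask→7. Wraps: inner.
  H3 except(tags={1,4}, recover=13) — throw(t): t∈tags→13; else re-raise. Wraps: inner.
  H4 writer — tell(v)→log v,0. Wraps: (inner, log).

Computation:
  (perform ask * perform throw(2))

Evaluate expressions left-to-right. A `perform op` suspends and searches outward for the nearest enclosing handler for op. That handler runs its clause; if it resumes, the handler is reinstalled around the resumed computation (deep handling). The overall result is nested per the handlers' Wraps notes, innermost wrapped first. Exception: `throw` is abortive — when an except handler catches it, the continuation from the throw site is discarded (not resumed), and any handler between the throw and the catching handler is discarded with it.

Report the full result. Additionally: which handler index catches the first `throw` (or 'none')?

Answer: ([27], ()) ; first throw caught by: H0

Working:
ask @ H2 ⇒ 7
throw(2) @ H0 caught ⇒ 27
H1 returns [27]
H2 returns [27]
H3 returns [27]
H4 returns ([27], ())
= ([27], ())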